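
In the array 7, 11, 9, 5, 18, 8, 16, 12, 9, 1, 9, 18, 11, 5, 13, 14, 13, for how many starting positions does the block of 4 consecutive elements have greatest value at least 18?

8

7 11 9 5 → max 11
11 9 5 18 → max 18  ≥ 18 ✓
9 5 18 8 → max 18  ≥ 18 ✓
5 18 8 16 → max 18  ≥ 18 ✓
18 8 16 12 → max 18  ≥ 18 ✓
8 16 12 9 → max 16
16 12 9 1 → max 16
12 9 1 9 → max 12
9 1 9 18 → max 18  ≥ 18 ✓
1 9 18 11 → max 18  ≥ 18 ✓
9 18 11 5 → max 18  ≥ 18 ✓
18 11 5 13 → max 18  ≥ 18 ✓
11 5 13 14 → max 14
5 13 14 13 → max 14
8 windows satisfy the condition.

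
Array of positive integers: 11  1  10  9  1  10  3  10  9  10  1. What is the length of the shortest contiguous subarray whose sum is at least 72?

10

add 11: running sum 11 < 72
add 1: running sum 12 < 72
add 10: running sum 22 < 72
add 9: running sum 31 < 72
add 1: running sum 32 < 72
add 10: running sum 42 < 72
add 3: running sum 45 < 72
add 10: running sum 55 < 72
add 9: running sum 64 < 72
end 9: [11, 1, 10, 9, 1, 10, 3, 10, 9, 10] sum 74, len 10
end 10: [11, 1, 10, 9, 1, 10, 3, 10, 9, 10, 1] sum 75, len 11
Shortest qualifying length: 10.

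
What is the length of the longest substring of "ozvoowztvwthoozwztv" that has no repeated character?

5

[o] len 1
[o, z] len 2
[o, z, v] len 3
[z, v, o] len 3
[o] len 1
[o, w] len 2
[o, w, z] len 3
[o, w, z, t] len 4
[o, w, z, t, v] len 5
[z, t, v, w] len 4
[v, w, t] len 3
[v, w, t, h] len 4
[v, w, t, h, o] len 5
[o] len 1
[o, z] len 2
[o, z, w] len 3
[w, z] len 2
[w, z, t] len 3
[w, z, t, v] len 4
Longest all-distinct length: 5.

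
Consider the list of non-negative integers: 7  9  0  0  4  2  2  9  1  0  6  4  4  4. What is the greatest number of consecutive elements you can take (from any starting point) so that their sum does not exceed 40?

[7] sum 7 len 1
[7, 9] sum 16 len 2
[7, 9, 0] sum 16 len 3
[7, 9, 0, 0] sum 16 len 4
[7, 9, 0, 0, 4] sum 20 len 5
[7, 9, 0, 0, 4, 2] sum 22 len 6
[7, 9, 0, 0, 4, 2, 2] sum 24 len 7
[7, 9, 0, 0, 4, 2, 2, 9] sum 33 len 8
[7, 9, 0, 0, 4, 2, 2, 9, 1] sum 34 len 9
[7, 9, 0, 0, 4, 2, 2, 9, 1, 0] sum 34 len 10
[7, 9, 0, 0, 4, 2, 2, 9, 1, 0, 6] sum 40 len 11
[9, 0, 0, 4, 2, 2, 9, 1, 0, 6, 4] sum 37 len 11
[0, 0, 4, 2, 2, 9, 1, 0, 6, 4, 4] sum 32 len 11
[0, 0, 4, 2, 2, 9, 1, 0, 6, 4, 4, 4] sum 36 len 12
Longest length seen: 12.

12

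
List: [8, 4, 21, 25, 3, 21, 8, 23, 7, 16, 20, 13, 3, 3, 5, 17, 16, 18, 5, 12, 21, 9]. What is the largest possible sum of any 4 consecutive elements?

Each size-4 window and its sum:
(8, 4, 21, 25) → sum 58
(4, 21, 25, 3) → sum 53
(21, 25, 3, 21) → sum 70
(25, 3, 21, 8) → sum 57
(3, 21, 8, 23) → sum 55
(21, 8, 23, 7) → sum 59
(8, 23, 7, 16) → sum 54
(23, 7, 16, 20) → sum 66
(7, 16, 20, 13) → sum 56
(16, 20, 13, 3) → sum 52
(20, 13, 3, 3) → sum 39
(13, 3, 3, 5) → sum 24
(3, 3, 5, 17) → sum 28
(3, 5, 17, 16) → sum 41
(5, 17, 16, 18) → sum 56
(17, 16, 18, 5) → sum 56
(16, 18, 5, 12) → sum 51
(18, 5, 12, 21) → sum 56
(5, 12, 21, 9) → sum 47
Largest of these is 70.

70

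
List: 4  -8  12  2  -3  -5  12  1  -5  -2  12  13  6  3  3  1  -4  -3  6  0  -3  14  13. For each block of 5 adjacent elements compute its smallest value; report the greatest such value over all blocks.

(4, -8, 12, 2, -3) → min -8
(-8, 12, 2, -3, -5) → min -8
(12, 2, -3, -5, 12) → min -5
(2, -3, -5, 12, 1) → min -5
(-3, -5, 12, 1, -5) → min -5
(-5, 12, 1, -5, -2) → min -5
(12, 1, -5, -2, 12) → min -5
(1, -5, -2, 12, 13) → min -5
(-5, -2, 12, 13, 6) → min -5
(-2, 12, 13, 6, 3) → min -2
(12, 13, 6, 3, 3) → min 3
(13, 6, 3, 3, 1) → min 1
(6, 3, 3, 1, -4) → min -4
(3, 3, 1, -4, -3) → min -4
(3, 1, -4, -3, 6) → min -4
(1, -4, -3, 6, 0) → min -4
(-4, -3, 6, 0, -3) → min -4
(-3, 6, 0, -3, 14) → min -3
(6, 0, -3, 14, 13) → min -3
Greatest of these is 3.

3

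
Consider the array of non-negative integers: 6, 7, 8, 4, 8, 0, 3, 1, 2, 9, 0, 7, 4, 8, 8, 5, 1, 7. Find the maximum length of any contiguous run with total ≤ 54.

Extend to the right; shrink from the left whenever the sum exceeds 54:
→ 6: sum 6, len 1
→ 7: sum 13, len 2
→ 8: sum 21, len 3
→ 4: sum 25, len 4
→ 8: sum 33, len 5
→ 0: sum 33, len 6
→ 3: sum 36, len 7
→ 1: sum 37, len 8
→ 2: sum 39, len 9
→ 9: sum 48, len 10
→ 0: sum 48, len 11
→ 7 (dropped 6): sum 49, len 11
→ 4: sum 53, len 12
→ 8 (dropped 7): sum 54, len 12
→ 8 (dropped 8): sum 54, len 12
→ 5 (dropped 4, 8): sum 47, len 11
→ 1: sum 48, len 12
→ 7 (dropped 0, 3): sum 52, len 11
Longest length seen: 12.

12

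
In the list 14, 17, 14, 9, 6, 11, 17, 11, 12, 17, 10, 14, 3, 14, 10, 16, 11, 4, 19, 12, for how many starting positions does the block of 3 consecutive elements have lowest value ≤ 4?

14 17 14 → min 14
17 14 9 → min 9
14 9 6 → min 6
9 6 11 → min 6
6 11 17 → min 6
11 17 11 → min 11
17 11 12 → min 11
11 12 17 → min 11
12 17 10 → min 10
17 10 14 → min 10
10 14 3 → min 3  ≤ 4 ✓
14 3 14 → min 3  ≤ 4 ✓
3 14 10 → min 3  ≤ 4 ✓
14 10 16 → min 10
10 16 11 → min 10
16 11 4 → min 4  ≤ 4 ✓
11 4 19 → min 4  ≤ 4 ✓
4 19 12 → min 4  ≤ 4 ✓
6 windows satisfy the condition.

6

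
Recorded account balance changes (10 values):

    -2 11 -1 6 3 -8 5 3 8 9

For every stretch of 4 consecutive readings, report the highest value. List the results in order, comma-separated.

(-2, 11, -1, 6) → max 11
(11, -1, 6, 3) → max 11
(-1, 6, 3, -8) → max 6
(6, 3, -8, 5) → max 6
(3, -8, 5, 3) → max 5
(-8, 5, 3, 8) → max 8
(5, 3, 8, 9) → max 9

11, 11, 6, 6, 5, 8, 9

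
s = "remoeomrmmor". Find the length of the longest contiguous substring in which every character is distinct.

4

[r] len 1
[r, e] len 2
[r, e, m] len 3
[r, e, m, o] len 4
[m, o, e] len 3
[e, o] len 2
[e, o, m] len 3
[e, o, m, r] len 4
[r, m] len 2
[m] len 1
[m, o] len 2
[m, o, r] len 3
Longest all-distinct length: 4.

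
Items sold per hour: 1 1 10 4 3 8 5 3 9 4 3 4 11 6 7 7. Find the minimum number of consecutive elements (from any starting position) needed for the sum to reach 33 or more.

5

Extend right; whenever the sum reaches 33, record the length and shrink from the left:
add 1: running sum 1 < 33
add 1: running sum 2 < 33
add 10: running sum 12 < 33
add 4: running sum 16 < 33
add 3: running sum 19 < 33
add 8: running sum 27 < 33
add 5: running sum 32 < 33
add 3: shortest ending here [10, 4, 3, 8, 5, 3] sum 33, len 6
add 9: shortest ending here [10, 4, 3, 8, 5, 3, 9] sum 42, len 7
add 4: shortest ending here [4, 3, 8, 5, 3, 9, 4] sum 36, len 7
add 3: shortest ending here [3, 8, 5, 3, 9, 4, 3] sum 35, len 7
add 4: shortest ending here [8, 5, 3, 9, 4, 3, 4] sum 36, len 7
add 11: shortest ending here [3, 9, 4, 3, 4, 11] sum 34, len 6
add 6: shortest ending here [9, 4, 3, 4, 11, 6] sum 37, len 6
add 7: shortest ending here [4, 3, 4, 11, 6, 7] sum 35, len 6
add 7: shortest ending here [4, 11, 6, 7, 7] sum 35, len 5
Shortest qualifying length: 5.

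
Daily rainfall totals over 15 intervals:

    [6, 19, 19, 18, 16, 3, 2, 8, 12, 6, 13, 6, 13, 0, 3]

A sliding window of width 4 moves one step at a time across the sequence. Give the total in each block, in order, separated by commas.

(6, 19, 19, 18) → sum 62
(19, 19, 18, 16) → sum 72
(19, 18, 16, 3) → sum 56
(18, 16, 3, 2) → sum 39
(16, 3, 2, 8) → sum 29
(3, 2, 8, 12) → sum 25
(2, 8, 12, 6) → sum 28
(8, 12, 6, 13) → sum 39
(12, 6, 13, 6) → sum 37
(6, 13, 6, 13) → sum 38
(13, 6, 13, 0) → sum 32
(6, 13, 0, 3) → sum 22

62, 72, 56, 39, 29, 25, 28, 39, 37, 38, 32, 22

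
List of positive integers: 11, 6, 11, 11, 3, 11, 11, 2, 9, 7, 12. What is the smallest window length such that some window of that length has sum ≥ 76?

add 11: running sum 11 < 76
add 6: running sum 17 < 76
add 11: running sum 28 < 76
add 11: running sum 39 < 76
add 3: running sum 42 < 76
add 11: running sum 53 < 76
add 11: running sum 64 < 76
add 2: running sum 66 < 76
add 9: running sum 75 < 76
end 9: [11, 6, 11, 11, 3, 11, 11, 2, 9, 7] sum 82, len 10
end 10: [11, 11, 3, 11, 11, 2, 9, 7, 12] sum 77, len 9
Shortest qualifying length: 9.

9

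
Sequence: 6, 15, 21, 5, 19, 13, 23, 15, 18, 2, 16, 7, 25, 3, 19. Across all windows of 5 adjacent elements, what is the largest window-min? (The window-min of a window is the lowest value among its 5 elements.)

Each size-5 window and its min:
[6, 15, 21, 5, 19] → min 5
[15, 21, 5, 19, 13] → min 5
[21, 5, 19, 13, 23] → min 5
[5, 19, 13, 23, 15] → min 5
[19, 13, 23, 15, 18] → min 13
[13, 23, 15, 18, 2] → min 2
[23, 15, 18, 2, 16] → min 2
[15, 18, 2, 16, 7] → min 2
[18, 2, 16, 7, 25] → min 2
[2, 16, 7, 25, 3] → min 2
[16, 7, 25, 3, 19] → min 3
Largest of these is 13.

13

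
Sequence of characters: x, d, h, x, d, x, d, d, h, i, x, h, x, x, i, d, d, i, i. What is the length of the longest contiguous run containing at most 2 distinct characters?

[x] 1 distinct, len 1
[x, d] 2 distinct, len 2
[d, h] 2 distinct, len 2
[h, x] 2 distinct, len 2
[x, d] 2 distinct, len 2
[x, d, x] 2 distinct, len 3
[x, d, x, d] 2 distinct, len 4
[x, d, x, d, d] 2 distinct, len 5
[d, d, h] 2 distinct, len 3
[h, i] 2 distinct, len 2
[i, x] 2 distinct, len 2
[x, h] 2 distinct, len 2
[x, h, x] 2 distinct, len 3
[x, h, x, x] 2 distinct, len 4
[x, x, i] 2 distinct, len 3
[i, d] 2 distinct, len 2
[i, d, d] 2 distinct, len 3
[i, d, d, i] 2 distinct, len 4
[i, d, d, i, i] 2 distinct, len 5
Longest length with ≤2 distinct: 5.

5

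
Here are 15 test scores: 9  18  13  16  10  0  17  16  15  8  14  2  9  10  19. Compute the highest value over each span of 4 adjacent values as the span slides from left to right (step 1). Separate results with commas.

18, 18, 16, 17, 17, 17, 17, 16, 15, 14, 14, 19

[9, 18, 13, 16] → max 18
[18, 13, 16, 10] → max 18
[13, 16, 10, 0] → max 16
[16, 10, 0, 17] → max 17
[10, 0, 17, 16] → max 17
[0, 17, 16, 15] → max 17
[17, 16, 15, 8] → max 17
[16, 15, 8, 14] → max 16
[15, 8, 14, 2] → max 15
[8, 14, 2, 9] → max 14
[14, 2, 9, 10] → max 14
[2, 9, 10, 19] → max 19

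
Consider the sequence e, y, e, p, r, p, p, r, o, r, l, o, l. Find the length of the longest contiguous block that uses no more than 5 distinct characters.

11

Extend right; when distinct count exceeds 5, shrink from the left:
add e: window [e] (1 distinct), len 1
add y: window [e, y] (2 distinct), len 2
add e: window [e, y, e] (2 distinct), len 3
add p: window [e, y, e, p] (3 distinct), len 4
add r: window [e, y, e, p, r] (4 distinct), len 5
add p: window [e, y, e, p, r, p] (4 distinct), len 6
add p: window [e, y, e, p, r, p, p] (4 distinct), len 7
add r: window [e, y, e, p, r, p, p, r] (4 distinct), len 8
add o: window [e, y, e, p, r, p, p, r, o] (5 distinct), len 9
add r: window [e, y, e, p, r, p, p, r, o, r] (5 distinct), len 10
add l: window [e, p, r, p, p, r, o, r, l] (5 distinct), len 9
add o: window [e, p, r, p, p, r, o, r, l, o] (5 distinct), len 10
add l: window [e, p, r, p, p, r, o, r, l, o, l] (5 distinct), len 11
Longest length with ≤5 distinct: 11.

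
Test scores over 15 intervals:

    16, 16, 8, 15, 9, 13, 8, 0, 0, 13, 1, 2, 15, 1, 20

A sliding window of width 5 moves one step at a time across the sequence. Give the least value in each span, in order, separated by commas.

[16, 16, 8, 15, 9] → min 8
[16, 8, 15, 9, 13] → min 8
[8, 15, 9, 13, 8] → min 8
[15, 9, 13, 8, 0] → min 0
[9, 13, 8, 0, 0] → min 0
[13, 8, 0, 0, 13] → min 0
[8, 0, 0, 13, 1] → min 0
[0, 0, 13, 1, 2] → min 0
[0, 13, 1, 2, 15] → min 0
[13, 1, 2, 15, 1] → min 1
[1, 2, 15, 1, 20] → min 1

8, 8, 8, 0, 0, 0, 0, 0, 0, 1, 1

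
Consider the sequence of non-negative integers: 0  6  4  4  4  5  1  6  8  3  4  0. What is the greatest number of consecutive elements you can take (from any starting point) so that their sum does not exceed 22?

6

add 0: [0] sum 0, len 1
add 6: [0, 6] sum 6, len 2
add 4: [0, 6, 4] sum 10, len 3
add 4: [0, 6, 4, 4] sum 14, len 4
add 4: [0, 6, 4, 4, 4] sum 18, len 5
add 5: [4, 4, 4, 5] sum 17, len 4
add 1: [4, 4, 4, 5, 1] sum 18, len 5
add 6: [4, 4, 5, 1, 6] sum 20, len 5
add 8: [5, 1, 6, 8] sum 20, len 4
add 3: [1, 6, 8, 3] sum 18, len 4
add 4: [1, 6, 8, 3, 4] sum 22, len 5
add 0: [1, 6, 8, 3, 4, 0] sum 22, len 6
Longest length seen: 6.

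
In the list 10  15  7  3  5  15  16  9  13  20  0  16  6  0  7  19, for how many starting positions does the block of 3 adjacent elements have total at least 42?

1

10 15 7 → sum 32
15 7 3 → sum 25
7 3 5 → sum 15
3 5 15 → sum 23
5 15 16 → sum 36
15 16 9 → sum 40
16 9 13 → sum 38
9 13 20 → sum 42  ≥ 42 ✓
13 20 0 → sum 33
20 0 16 → sum 36
0 16 6 → sum 22
16 6 0 → sum 22
6 0 7 → sum 13
0 7 19 → sum 26
1 window satisfy the condition.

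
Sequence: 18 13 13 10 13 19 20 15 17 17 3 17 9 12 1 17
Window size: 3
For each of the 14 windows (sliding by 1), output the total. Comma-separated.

(18, 13, 13) → sum 44
(13, 13, 10) → sum 36
(13, 10, 13) → sum 36
(10, 13, 19) → sum 42
(13, 19, 20) → sum 52
(19, 20, 15) → sum 54
(20, 15, 17) → sum 52
(15, 17, 17) → sum 49
(17, 17, 3) → sum 37
(17, 3, 17) → sum 37
(3, 17, 9) → sum 29
(17, 9, 12) → sum 38
(9, 12, 1) → sum 22
(12, 1, 17) → sum 30

44, 36, 36, 42, 52, 54, 52, 49, 37, 37, 29, 38, 22, 30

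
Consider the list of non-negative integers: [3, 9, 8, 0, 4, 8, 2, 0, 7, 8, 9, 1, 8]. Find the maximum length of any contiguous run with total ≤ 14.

[3] sum 3 len 1
[3, 9] sum 12 len 2
[8] sum 8 len 1
[8, 0] sum 8 len 2
[8, 0, 4] sum 12 len 3
[0, 4, 8] sum 12 len 3
[0, 4, 8, 2] sum 14 len 4
[0, 4, 8, 2, 0] sum 14 len 5
[2, 0, 7] sum 9 len 3
[8] sum 8 len 1
[9] sum 9 len 1
[9, 1] sum 10 len 2
[1, 8] sum 9 len 2
Longest length seen: 5.

5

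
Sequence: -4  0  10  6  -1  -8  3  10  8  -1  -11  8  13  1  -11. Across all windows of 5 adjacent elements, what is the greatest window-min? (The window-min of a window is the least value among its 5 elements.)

-4

[-4, 0, 10, 6, -1] → min -4
[0, 10, 6, -1, -8] → min -8
[10, 6, -1, -8, 3] → min -8
[6, -1, -8, 3, 10] → min -8
[-1, -8, 3, 10, 8] → min -8
[-8, 3, 10, 8, -1] → min -8
[3, 10, 8, -1, -11] → min -11
[10, 8, -1, -11, 8] → min -11
[8, -1, -11, 8, 13] → min -11
[-1, -11, 8, 13, 1] → min -11
[-11, 8, 13, 1, -11] → min -11
Greatest of these is -4.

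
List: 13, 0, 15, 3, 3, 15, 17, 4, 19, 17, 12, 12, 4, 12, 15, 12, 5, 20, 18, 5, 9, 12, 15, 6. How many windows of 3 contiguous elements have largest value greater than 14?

[13, 0, 15] → max 15  > 14 ✓
[0, 15, 3] → max 15  > 14 ✓
[15, 3, 3] → max 15  > 14 ✓
[3, 3, 15] → max 15  > 14 ✓
[3, 15, 17] → max 17  > 14 ✓
[15, 17, 4] → max 17  > 14 ✓
[17, 4, 19] → max 19  > 14 ✓
[4, 19, 17] → max 19  > 14 ✓
[19, 17, 12] → max 19  > 14 ✓
[17, 12, 12] → max 17  > 14 ✓
[12, 12, 4] → max 12
[12, 4, 12] → max 12
[4, 12, 15] → max 15  > 14 ✓
[12, 15, 12] → max 15  > 14 ✓
[15, 12, 5] → max 15  > 14 ✓
[12, 5, 20] → max 20  > 14 ✓
[5, 20, 18] → max 20  > 14 ✓
[20, 18, 5] → max 20  > 14 ✓
[18, 5, 9] → max 18  > 14 ✓
[5, 9, 12] → max 12
[9, 12, 15] → max 15  > 14 ✓
[12, 15, 6] → max 15  > 14 ✓
19 windows satisfy the condition.

19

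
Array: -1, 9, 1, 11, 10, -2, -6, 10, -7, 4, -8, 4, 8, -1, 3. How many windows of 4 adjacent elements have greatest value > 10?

4

(-1, 9, 1, 11) → max 11  > 10 ✓
(9, 1, 11, 10) → max 11  > 10 ✓
(1, 11, 10, -2) → max 11  > 10 ✓
(11, 10, -2, -6) → max 11  > 10 ✓
(10, -2, -6, 10) → max 10
(-2, -6, 10, -7) → max 10
(-6, 10, -7, 4) → max 10
(10, -7, 4, -8) → max 10
(-7, 4, -8, 4) → max 4
(4, -8, 4, 8) → max 8
(-8, 4, 8, -1) → max 8
(4, 8, -1, 3) → max 8
4 windows satisfy the condition.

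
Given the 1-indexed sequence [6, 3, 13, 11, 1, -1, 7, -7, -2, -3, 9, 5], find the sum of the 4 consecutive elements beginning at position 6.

-3

Elements at indices 6..9: -1, 7, -7, -2
sum(-1, 7, -7, -2) = -3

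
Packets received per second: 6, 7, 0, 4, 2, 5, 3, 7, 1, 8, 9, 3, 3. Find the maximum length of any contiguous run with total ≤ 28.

Extend to the right; shrink from the left whenever the sum exceeds 28:
[6] sum 6 len 1
[6, 7] sum 13 len 2
[6, 7, 0] sum 13 len 3
[6, 7, 0, 4] sum 17 len 4
[6, 7, 0, 4, 2] sum 19 len 5
[6, 7, 0, 4, 2, 5] sum 24 len 6
[6, 7, 0, 4, 2, 5, 3] sum 27 len 7
[7, 0, 4, 2, 5, 3, 7] sum 28 len 7
[0, 4, 2, 5, 3, 7, 1] sum 22 len 7
[2, 5, 3, 7, 1, 8] sum 26 len 6
[3, 7, 1, 8, 9] sum 28 len 5
[7, 1, 8, 9, 3] sum 28 len 5
[1, 8, 9, 3, 3] sum 24 len 5
Longest length seen: 7.

7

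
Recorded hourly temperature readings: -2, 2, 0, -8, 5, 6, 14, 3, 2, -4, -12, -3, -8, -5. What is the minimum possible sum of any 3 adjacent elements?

-23

-2 2 0 → sum 0
2 0 -8 → sum -6
0 -8 5 → sum -3
-8 5 6 → sum 3
5 6 14 → sum 25
6 14 3 → sum 23
14 3 2 → sum 19
3 2 -4 → sum 1
2 -4 -12 → sum -14
-4 -12 -3 → sum -19
-12 -3 -8 → sum -23
-3 -8 -5 → sum -16
Minimum of these is -23.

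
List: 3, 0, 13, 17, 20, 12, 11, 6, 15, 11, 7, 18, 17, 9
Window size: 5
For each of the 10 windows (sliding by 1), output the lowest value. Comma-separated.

(3, 0, 13, 17, 20) → min 0
(0, 13, 17, 20, 12) → min 0
(13, 17, 20, 12, 11) → min 11
(17, 20, 12, 11, 6) → min 6
(20, 12, 11, 6, 15) → min 6
(12, 11, 6, 15, 11) → min 6
(11, 6, 15, 11, 7) → min 6
(6, 15, 11, 7, 18) → min 6
(15, 11, 7, 18, 17) → min 7
(11, 7, 18, 17, 9) → min 7

0, 0, 11, 6, 6, 6, 6, 6, 7, 7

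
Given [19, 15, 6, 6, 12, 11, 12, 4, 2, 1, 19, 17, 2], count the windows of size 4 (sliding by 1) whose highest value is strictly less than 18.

6

(19, 15, 6, 6) → max 19
(15, 6, 6, 12) → max 15  < 18 ✓
(6, 6, 12, 11) → max 12  < 18 ✓
(6, 12, 11, 12) → max 12  < 18 ✓
(12, 11, 12, 4) → max 12  < 18 ✓
(11, 12, 4, 2) → max 12  < 18 ✓
(12, 4, 2, 1) → max 12  < 18 ✓
(4, 2, 1, 19) → max 19
(2, 1, 19, 17) → max 19
(1, 19, 17, 2) → max 19
6 windows satisfy the condition.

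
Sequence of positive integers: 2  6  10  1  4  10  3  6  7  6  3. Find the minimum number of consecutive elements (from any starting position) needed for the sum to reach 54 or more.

add 2: running sum 2 < 54
add 6: running sum 8 < 54
add 10: running sum 18 < 54
add 1: running sum 19 < 54
add 4: running sum 23 < 54
add 10: running sum 33 < 54
add 3: running sum 36 < 54
add 6: running sum 42 < 54
add 7: running sum 49 < 54
add 6: shortest ending here [2, 6, 10, 1, 4, 10, 3, 6, 7, 6] sum 55, len 10
add 3: shortest ending here [6, 10, 1, 4, 10, 3, 6, 7, 6, 3] sum 56, len 10
Shortest qualifying length: 10.

10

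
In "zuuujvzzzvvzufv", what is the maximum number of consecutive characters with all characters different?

4

[z] len 1
[z, u] len 2
[u] len 1
[u] len 1
[u, j] len 2
[u, j, v] len 3
[u, j, v, z] len 4
[z] len 1
[z] len 1
[z, v] len 2
[v] len 1
[v, z] len 2
[v, z, u] len 3
[v, z, u, f] len 4
[z, u, f, v] len 4
Longest all-distinct length: 4.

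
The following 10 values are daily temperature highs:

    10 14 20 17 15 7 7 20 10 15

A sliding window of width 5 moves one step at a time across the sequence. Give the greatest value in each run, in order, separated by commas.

(10, 14, 20, 17, 15) → max 20
(14, 20, 17, 15, 7) → max 20
(20, 17, 15, 7, 7) → max 20
(17, 15, 7, 7, 20) → max 20
(15, 7, 7, 20, 10) → max 20
(7, 7, 20, 10, 15) → max 20

20, 20, 20, 20, 20, 20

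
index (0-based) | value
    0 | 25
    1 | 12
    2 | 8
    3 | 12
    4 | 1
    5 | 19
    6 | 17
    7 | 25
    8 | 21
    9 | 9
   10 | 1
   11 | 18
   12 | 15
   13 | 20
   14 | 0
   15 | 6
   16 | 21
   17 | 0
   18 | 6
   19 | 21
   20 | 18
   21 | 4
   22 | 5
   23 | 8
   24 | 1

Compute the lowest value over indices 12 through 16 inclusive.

0

Elements at indices 12..16: 15, 20, 0, 6, 21
min(15, 20, 0, 6, 21) = 0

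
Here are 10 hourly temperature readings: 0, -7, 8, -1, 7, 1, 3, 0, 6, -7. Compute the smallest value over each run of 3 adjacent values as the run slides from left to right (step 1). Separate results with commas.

-7, -7, -1, -1, 1, 0, 0, -7

(0, -7, 8) → min -7
(-7, 8, -1) → min -7
(8, -1, 7) → min -1
(-1, 7, 1) → min -1
(7, 1, 3) → min 1
(1, 3, 0) → min 0
(3, 0, 6) → min 0
(0, 6, -7) → min -7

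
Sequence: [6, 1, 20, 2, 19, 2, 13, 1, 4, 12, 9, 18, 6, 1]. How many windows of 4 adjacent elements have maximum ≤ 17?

3

6 1 20 2 → max 20
1 20 2 19 → max 20
20 2 19 2 → max 20
2 19 2 13 → max 19
19 2 13 1 → max 19
2 13 1 4 → max 13  ≤ 17 ✓
13 1 4 12 → max 13  ≤ 17 ✓
1 4 12 9 → max 12  ≤ 17 ✓
4 12 9 18 → max 18
12 9 18 6 → max 18
9 18 6 1 → max 18
3 windows satisfy the condition.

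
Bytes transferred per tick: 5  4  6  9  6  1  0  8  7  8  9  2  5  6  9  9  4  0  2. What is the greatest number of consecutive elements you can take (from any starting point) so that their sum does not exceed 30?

[5] sum 5 len 1
[5, 4] sum 9 len 2
[5, 4, 6] sum 15 len 3
[5, 4, 6, 9] sum 24 len 4
[5, 4, 6, 9, 6] sum 30 len 5
[4, 6, 9, 6, 1] sum 26 len 5
[4, 6, 9, 6, 1, 0] sum 26 len 6
[6, 9, 6, 1, 0, 8] sum 30 len 6
[6, 1, 0, 8, 7] sum 22 len 5
[6, 1, 0, 8, 7, 8] sum 30 len 6
[7, 8, 9] sum 24 len 3
[7, 8, 9, 2] sum 26 len 4
[8, 9, 2, 5] sum 24 len 4
[8, 9, 2, 5, 6] sum 30 len 5
[2, 5, 6, 9] sum 22 len 4
[5, 6, 9, 9] sum 29 len 4
[6, 9, 9, 4] sum 28 len 4
[6, 9, 9, 4, 0] sum 28 len 5
[6, 9, 9, 4, 0, 2] sum 30 len 6
Longest length seen: 6.

6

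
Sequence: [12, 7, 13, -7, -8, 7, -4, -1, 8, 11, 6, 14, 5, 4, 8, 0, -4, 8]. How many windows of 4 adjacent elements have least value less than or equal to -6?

12 7 13 -7 → min -7  ≤ -6 ✓
7 13 -7 -8 → min -8  ≤ -6 ✓
13 -7 -8 7 → min -8  ≤ -6 ✓
-7 -8 7 -4 → min -8  ≤ -6 ✓
-8 7 -4 -1 → min -8  ≤ -6 ✓
7 -4 -1 8 → min -4
-4 -1 8 11 → min -4
-1 8 11 6 → min -1
8 11 6 14 → min 6
11 6 14 5 → min 5
6 14 5 4 → min 4
14 5 4 8 → min 4
5 4 8 0 → min 0
4 8 0 -4 → min -4
8 0 -4 8 → min -4
5 windows satisfy the condition.

5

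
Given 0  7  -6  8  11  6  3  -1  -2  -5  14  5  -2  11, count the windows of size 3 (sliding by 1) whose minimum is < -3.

[0, 7, -6] → min -6  < -3 ✓
[7, -6, 8] → min -6  < -3 ✓
[-6, 8, 11] → min -6  < -3 ✓
[8, 11, 6] → min 6
[11, 6, 3] → min 3
[6, 3, -1] → min -1
[3, -1, -2] → min -2
[-1, -2, -5] → min -5  < -3 ✓
[-2, -5, 14] → min -5  < -3 ✓
[-5, 14, 5] → min -5  < -3 ✓
[14, 5, -2] → min -2
[5, -2, 11] → min -2
6 windows satisfy the condition.

6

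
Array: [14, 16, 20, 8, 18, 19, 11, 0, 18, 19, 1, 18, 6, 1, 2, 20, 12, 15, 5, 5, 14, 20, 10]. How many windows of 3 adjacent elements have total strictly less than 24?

2

14 16 20 → sum 50
16 20 8 → sum 44
20 8 18 → sum 46
8 18 19 → sum 45
18 19 11 → sum 48
19 11 0 → sum 30
11 0 18 → sum 29
0 18 19 → sum 37
18 19 1 → sum 38
19 1 18 → sum 38
1 18 6 → sum 25
18 6 1 → sum 25
6 1 2 → sum 9  < 24 ✓
1 2 20 → sum 23  < 24 ✓
2 20 12 → sum 34
20 12 15 → sum 47
12 15 5 → sum 32
15 5 5 → sum 25
5 5 14 → sum 24
5 14 20 → sum 39
14 20 10 → sum 44
2 windows satisfy the condition.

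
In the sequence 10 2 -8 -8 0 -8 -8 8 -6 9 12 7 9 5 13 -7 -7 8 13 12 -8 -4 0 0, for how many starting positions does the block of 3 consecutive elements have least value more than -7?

[10, 2, -8] → min -8
[2, -8, -8] → min -8
[-8, -8, 0] → min -8
[-8, 0, -8] → min -8
[0, -8, -8] → min -8
[-8, -8, 8] → min -8
[-8, 8, -6] → min -8
[8, -6, 9] → min -6  > -7 ✓
[-6, 9, 12] → min -6  > -7 ✓
[9, 12, 7] → min 7  > -7 ✓
[12, 7, 9] → min 7  > -7 ✓
[7, 9, 5] → min 5  > -7 ✓
[9, 5, 13] → min 5  > -7 ✓
[5, 13, -7] → min -7
[13, -7, -7] → min -7
[-7, -7, 8] → min -7
[-7, 8, 13] → min -7
[8, 13, 12] → min 8  > -7 ✓
[13, 12, -8] → min -8
[12, -8, -4] → min -8
[-8, -4, 0] → min -8
[-4, 0, 0] → min -4  > -7 ✓
8 windows satisfy the condition.

8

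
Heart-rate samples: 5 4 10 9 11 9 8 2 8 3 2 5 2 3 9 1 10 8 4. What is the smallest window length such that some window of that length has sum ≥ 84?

14

add 5: running sum 5 < 84
add 4: running sum 9 < 84
add 10: running sum 19 < 84
add 9: running sum 28 < 84
add 11: running sum 39 < 84
add 9: running sum 48 < 84
add 8: running sum 56 < 84
add 2: running sum 58 < 84
add 8: running sum 66 < 84
add 3: running sum 69 < 84
add 2: running sum 71 < 84
add 5: running sum 76 < 84
add 2: running sum 78 < 84
add 3: running sum 81 < 84
end 14: [4, 10, 9, 11, 9, 8, 2, 8, 3, 2, 5, 2, 3, 9] sum 85, len 14
end 15: [4, 10, 9, 11, 9, 8, 2, 8, 3, 2, 5, 2, 3, 9, 1] sum 86, len 15
end 16: [10, 9, 11, 9, 8, 2, 8, 3, 2, 5, 2, 3, 9, 1, 10] sum 92, len 15
end 17: [9, 11, 9, 8, 2, 8, 3, 2, 5, 2, 3, 9, 1, 10, 8] sum 90, len 15
end 18: [11, 9, 8, 2, 8, 3, 2, 5, 2, 3, 9, 1, 10, 8, 4] sum 85, len 15
Shortest qualifying length: 14.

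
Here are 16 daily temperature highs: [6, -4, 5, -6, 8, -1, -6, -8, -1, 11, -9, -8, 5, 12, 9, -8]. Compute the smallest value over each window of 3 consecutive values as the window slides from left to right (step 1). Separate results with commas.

-4, -6, -6, -6, -6, -8, -8, -8, -9, -9, -9, -8, 5, -8

6 -4 5 → min -4
-4 5 -6 → min -6
5 -6 8 → min -6
-6 8 -1 → min -6
8 -1 -6 → min -6
-1 -6 -8 → min -8
-6 -8 -1 → min -8
-8 -1 11 → min -8
-1 11 -9 → min -9
11 -9 -8 → min -9
-9 -8 5 → min -9
-8 5 12 → min -8
5 12 9 → min 5
12 9 -8 → min -8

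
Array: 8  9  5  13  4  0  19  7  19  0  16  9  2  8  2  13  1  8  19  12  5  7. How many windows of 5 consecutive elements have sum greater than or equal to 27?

(8, 9, 5, 13, 4) → sum 39  ≥ 27 ✓
(9, 5, 13, 4, 0) → sum 31  ≥ 27 ✓
(5, 13, 4, 0, 19) → sum 41  ≥ 27 ✓
(13, 4, 0, 19, 7) → sum 43  ≥ 27 ✓
(4, 0, 19, 7, 19) → sum 49  ≥ 27 ✓
(0, 19, 7, 19, 0) → sum 45  ≥ 27 ✓
(19, 7, 19, 0, 16) → sum 61  ≥ 27 ✓
(7, 19, 0, 16, 9) → sum 51  ≥ 27 ✓
(19, 0, 16, 9, 2) → sum 46  ≥ 27 ✓
(0, 16, 9, 2, 8) → sum 35  ≥ 27 ✓
(16, 9, 2, 8, 2) → sum 37  ≥ 27 ✓
(9, 2, 8, 2, 13) → sum 34  ≥ 27 ✓
(2, 8, 2, 13, 1) → sum 26
(8, 2, 13, 1, 8) → sum 32  ≥ 27 ✓
(2, 13, 1, 8, 19) → sum 43  ≥ 27 ✓
(13, 1, 8, 19, 12) → sum 53  ≥ 27 ✓
(1, 8, 19, 12, 5) → sum 45  ≥ 27 ✓
(8, 19, 12, 5, 7) → sum 51  ≥ 27 ✓
17 windows satisfy the condition.

17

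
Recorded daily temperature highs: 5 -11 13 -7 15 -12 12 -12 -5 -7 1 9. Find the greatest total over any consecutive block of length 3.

21

Each size-3 window and its sum:
(5, -11, 13) → sum 7
(-11, 13, -7) → sum -5
(13, -7, 15) → sum 21
(-7, 15, -12) → sum -4
(15, -12, 12) → sum 15
(-12, 12, -12) → sum -12
(12, -12, -5) → sum -5
(-12, -5, -7) → sum -24
(-5, -7, 1) → sum -11
(-7, 1, 9) → sum 3
Greatest of these is 21.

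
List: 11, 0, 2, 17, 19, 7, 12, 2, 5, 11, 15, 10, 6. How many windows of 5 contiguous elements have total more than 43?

7

11 0 2 17 19 → sum 49  > 43 ✓
0 2 17 19 7 → sum 45  > 43 ✓
2 17 19 7 12 → sum 57  > 43 ✓
17 19 7 12 2 → sum 57  > 43 ✓
19 7 12 2 5 → sum 45  > 43 ✓
7 12 2 5 11 → sum 37
12 2 5 11 15 → sum 45  > 43 ✓
2 5 11 15 10 → sum 43
5 11 15 10 6 → sum 47  > 43 ✓
7 windows satisfy the condition.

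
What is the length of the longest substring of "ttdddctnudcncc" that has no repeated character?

5

add t: [t] len 1
add t (repeat t, move left end past it): [t] len 1
add d: [t, d] len 2
add d (repeat d, move left end past it): [d] len 1
add d (repeat d, move left end past it): [d] len 1
add c: [d, c] len 2
add t: [d, c, t] len 3
add n: [d, c, t, n] len 4
add u: [d, c, t, n, u] len 5
add d (repeat d, move left end past it): [c, t, n, u, d] len 5
add c (repeat c, move left end past it): [t, n, u, d, c] len 5
add n (repeat n, move left end past it): [u, d, c, n] len 4
add c (repeat c, move left end past it): [n, c] len 2
add c (repeat c, move left end past it): [c] len 1
Longest all-distinct length: 5.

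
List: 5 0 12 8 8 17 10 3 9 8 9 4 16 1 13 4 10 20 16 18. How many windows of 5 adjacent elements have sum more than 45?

8

(5, 0, 12, 8, 8) → sum 33
(0, 12, 8, 8, 17) → sum 45
(12, 8, 8, 17, 10) → sum 55  > 45 ✓
(8, 8, 17, 10, 3) → sum 46  > 45 ✓
(8, 17, 10, 3, 9) → sum 47  > 45 ✓
(17, 10, 3, 9, 8) → sum 47  > 45 ✓
(10, 3, 9, 8, 9) → sum 39
(3, 9, 8, 9, 4) → sum 33
(9, 8, 9, 4, 16) → sum 46  > 45 ✓
(8, 9, 4, 16, 1) → sum 38
(9, 4, 16, 1, 13) → sum 43
(4, 16, 1, 13, 4) → sum 38
(16, 1, 13, 4, 10) → sum 44
(1, 13, 4, 10, 20) → sum 48  > 45 ✓
(13, 4, 10, 20, 16) → sum 63  > 45 ✓
(4, 10, 20, 16, 18) → sum 68  > 45 ✓
8 windows satisfy the condition.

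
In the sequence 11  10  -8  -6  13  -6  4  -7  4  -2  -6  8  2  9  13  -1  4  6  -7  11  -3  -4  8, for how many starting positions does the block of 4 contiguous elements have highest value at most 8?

(11, 10, -8, -6) → max 11
(10, -8, -6, 13) → max 13
(-8, -6, 13, -6) → max 13
(-6, 13, -6, 4) → max 13
(13, -6, 4, -7) → max 13
(-6, 4, -7, 4) → max 4  ≤ 8 ✓
(4, -7, 4, -2) → max 4  ≤ 8 ✓
(-7, 4, -2, -6) → max 4  ≤ 8 ✓
(4, -2, -6, 8) → max 8  ≤ 8 ✓
(-2, -6, 8, 2) → max 8  ≤ 8 ✓
(-6, 8, 2, 9) → max 9
(8, 2, 9, 13) → max 13
(2, 9, 13, -1) → max 13
(9, 13, -1, 4) → max 13
(13, -1, 4, 6) → max 13
(-1, 4, 6, -7) → max 6  ≤ 8 ✓
(4, 6, -7, 11) → max 11
(6, -7, 11, -3) → max 11
(-7, 11, -3, -4) → max 11
(11, -3, -4, 8) → max 11
6 windows satisfy the condition.

6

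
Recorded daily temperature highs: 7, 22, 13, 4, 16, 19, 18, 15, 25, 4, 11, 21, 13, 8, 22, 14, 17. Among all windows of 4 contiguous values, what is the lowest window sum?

7 22 13 4 → sum 46
22 13 4 16 → sum 55
13 4 16 19 → sum 52
4 16 19 18 → sum 57
16 19 18 15 → sum 68
19 18 15 25 → sum 77
18 15 25 4 → sum 62
15 25 4 11 → sum 55
25 4 11 21 → sum 61
4 11 21 13 → sum 49
11 21 13 8 → sum 53
21 13 8 22 → sum 64
13 8 22 14 → sum 57
8 22 14 17 → sum 61
Lowest of these is 46.

46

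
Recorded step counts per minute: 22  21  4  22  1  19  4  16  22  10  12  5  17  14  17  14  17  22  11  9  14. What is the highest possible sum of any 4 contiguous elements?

22 21 4 22 → sum 69
21 4 22 1 → sum 48
4 22 1 19 → sum 46
22 1 19 4 → sum 46
1 19 4 16 → sum 40
19 4 16 22 → sum 61
4 16 22 10 → sum 52
16 22 10 12 → sum 60
22 10 12 5 → sum 49
10 12 5 17 → sum 44
12 5 17 14 → sum 48
5 17 14 17 → sum 53
17 14 17 14 → sum 62
14 17 14 17 → sum 62
17 14 17 22 → sum 70
14 17 22 11 → sum 64
17 22 11 9 → sum 59
22 11 9 14 → sum 56
Highest of these is 70.

70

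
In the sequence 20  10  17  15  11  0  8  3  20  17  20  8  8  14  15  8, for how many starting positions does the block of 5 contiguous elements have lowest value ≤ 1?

(20, 10, 17, 15, 11) → min 10
(10, 17, 15, 11, 0) → min 0  ≤ 1 ✓
(17, 15, 11, 0, 8) → min 0  ≤ 1 ✓
(15, 11, 0, 8, 3) → min 0  ≤ 1 ✓
(11, 0, 8, 3, 20) → min 0  ≤ 1 ✓
(0, 8, 3, 20, 17) → min 0  ≤ 1 ✓
(8, 3, 20, 17, 20) → min 3
(3, 20, 17, 20, 8) → min 3
(20, 17, 20, 8, 8) → min 8
(17, 20, 8, 8, 14) → min 8
(20, 8, 8, 14, 15) → min 8
(8, 8, 14, 15, 8) → min 8
5 windows satisfy the condition.

5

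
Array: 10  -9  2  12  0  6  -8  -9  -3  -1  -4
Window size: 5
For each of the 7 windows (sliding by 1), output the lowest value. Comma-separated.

-9, -9, -8, -9, -9, -9, -9

[10, -9, 2, 12, 0] → min -9
[-9, 2, 12, 0, 6] → min -9
[2, 12, 0, 6, -8] → min -8
[12, 0, 6, -8, -9] → min -9
[0, 6, -8, -9, -3] → min -9
[6, -8, -9, -3, -1] → min -9
[-8, -9, -3, -1, -4] → min -9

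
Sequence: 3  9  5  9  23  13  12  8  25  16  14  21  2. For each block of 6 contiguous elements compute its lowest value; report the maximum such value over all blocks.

[3, 9, 5, 9, 23, 13] → min 3
[9, 5, 9, 23, 13, 12] → min 5
[5, 9, 23, 13, 12, 8] → min 5
[9, 23, 13, 12, 8, 25] → min 8
[23, 13, 12, 8, 25, 16] → min 8
[13, 12, 8, 25, 16, 14] → min 8
[12, 8, 25, 16, 14, 21] → min 8
[8, 25, 16, 14, 21, 2] → min 2
Maximum of these is 8.

8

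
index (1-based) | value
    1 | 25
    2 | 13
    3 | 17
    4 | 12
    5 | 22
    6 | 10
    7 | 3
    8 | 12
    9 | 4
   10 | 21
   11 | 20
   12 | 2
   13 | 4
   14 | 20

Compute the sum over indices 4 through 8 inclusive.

59

Elements at indices 4..8: 12, 22, 10, 3, 12
sum(12, 22, 10, 3, 12) = 59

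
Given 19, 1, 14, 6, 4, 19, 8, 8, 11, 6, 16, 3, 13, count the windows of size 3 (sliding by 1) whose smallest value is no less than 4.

(19, 1, 14) → min 1
(1, 14, 6) → min 1
(14, 6, 4) → min 4  ≥ 4 ✓
(6, 4, 19) → min 4  ≥ 4 ✓
(4, 19, 8) → min 4  ≥ 4 ✓
(19, 8, 8) → min 8  ≥ 4 ✓
(8, 8, 11) → min 8  ≥ 4 ✓
(8, 11, 6) → min 6  ≥ 4 ✓
(11, 6, 16) → min 6  ≥ 4 ✓
(6, 16, 3) → min 3
(16, 3, 13) → min 3
7 windows satisfy the condition.

7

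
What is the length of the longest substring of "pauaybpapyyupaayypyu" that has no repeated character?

[p] len 1
[p, a] len 2
[p, a, u] len 3
[u, a] len 2
[u, a, y] len 3
[u, a, y, b] len 4
[u, a, y, b, p] len 5
[y, b, p, a] len 4
[a, p] len 2
[a, p, y] len 3
[y] len 1
[y, u] len 2
[y, u, p] len 3
[y, u, p, a] len 4
[a] len 1
[a, y] len 2
[y] len 1
[y, p] len 2
[p, y] len 2
[p, y, u] len 3
Longest all-distinct length: 5.

5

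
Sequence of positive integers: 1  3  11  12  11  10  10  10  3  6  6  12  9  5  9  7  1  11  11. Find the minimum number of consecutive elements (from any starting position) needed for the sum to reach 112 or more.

add 1: running sum 1 < 112
add 3: running sum 4 < 112
add 11: running sum 15 < 112
add 12: running sum 27 < 112
add 11: running sum 38 < 112
add 10: running sum 48 < 112
add 10: running sum 58 < 112
add 10: running sum 68 < 112
add 3: running sum 71 < 112
add 6: running sum 77 < 112
add 6: running sum 83 < 112
add 12: running sum 95 < 112
add 9: running sum 104 < 112
add 5: running sum 109 < 112
end 14: [11, 12, 11, 10, 10, 10, 3, 6, 6, 12, 9, 5, 9] sum 114, len 13
end 15: [11, 12, 11, 10, 10, 10, 3, 6, 6, 12, 9, 5, 9, 7] sum 121, len 14
end 16: [11, 12, 11, 10, 10, 10, 3, 6, 6, 12, 9, 5, 9, 7, 1] sum 122, len 15
end 17: [12, 11, 10, 10, 10, 3, 6, 6, 12, 9, 5, 9, 7, 1, 11] sum 122, len 15
end 18: [11, 10, 10, 10, 3, 6, 6, 12, 9, 5, 9, 7, 1, 11, 11] sum 121, len 15
Shortest qualifying length: 13.

13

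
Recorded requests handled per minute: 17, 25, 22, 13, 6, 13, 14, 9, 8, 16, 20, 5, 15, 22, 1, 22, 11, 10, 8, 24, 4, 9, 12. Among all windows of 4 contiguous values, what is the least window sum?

Window sums for each of the 20 positions:
[17, 25, 22, 13] → sum 77
[25, 22, 13, 6] → sum 66
[22, 13, 6, 13] → sum 54
[13, 6, 13, 14] → sum 46
[6, 13, 14, 9] → sum 42
[13, 14, 9, 8] → sum 44
[14, 9, 8, 16] → sum 47
[9, 8, 16, 20] → sum 53
[8, 16, 20, 5] → sum 49
[16, 20, 5, 15] → sum 56
[20, 5, 15, 22] → sum 62
[5, 15, 22, 1] → sum 43
[15, 22, 1, 22] → sum 60
[22, 1, 22, 11] → sum 56
[1, 22, 11, 10] → sum 44
[22, 11, 10, 8] → sum 51
[11, 10, 8, 24] → sum 53
[10, 8, 24, 4] → sum 46
[8, 24, 4, 9] → sum 45
[24, 4, 9, 12] → sum 49
Least of these is 42.

42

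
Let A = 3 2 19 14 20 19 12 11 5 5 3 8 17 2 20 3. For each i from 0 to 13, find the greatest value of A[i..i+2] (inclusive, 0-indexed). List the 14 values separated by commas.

19, 19, 20, 20, 20, 19, 12, 11, 5, 8, 17, 17, 20, 20

[3, 2, 19] → max 19
[2, 19, 14] → max 19
[19, 14, 20] → max 20
[14, 20, 19] → max 20
[20, 19, 12] → max 20
[19, 12, 11] → max 19
[12, 11, 5] → max 12
[11, 5, 5] → max 11
[5, 5, 3] → max 5
[5, 3, 8] → max 8
[3, 8, 17] → max 17
[8, 17, 2] → max 17
[17, 2, 20] → max 20
[2, 20, 3] → max 20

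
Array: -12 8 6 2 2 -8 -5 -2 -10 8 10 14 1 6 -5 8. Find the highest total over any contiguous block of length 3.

[-12, 8, 6] → sum 2
[8, 6, 2] → sum 16
[6, 2, 2] → sum 10
[2, 2, -8] → sum -4
[2, -8, -5] → sum -11
[-8, -5, -2] → sum -15
[-5, -2, -10] → sum -17
[-2, -10, 8] → sum -4
[-10, 8, 10] → sum 8
[8, 10, 14] → sum 32
[10, 14, 1] → sum 25
[14, 1, 6] → sum 21
[1, 6, -5] → sum 2
[6, -5, 8] → sum 9
Highest of these is 32.

32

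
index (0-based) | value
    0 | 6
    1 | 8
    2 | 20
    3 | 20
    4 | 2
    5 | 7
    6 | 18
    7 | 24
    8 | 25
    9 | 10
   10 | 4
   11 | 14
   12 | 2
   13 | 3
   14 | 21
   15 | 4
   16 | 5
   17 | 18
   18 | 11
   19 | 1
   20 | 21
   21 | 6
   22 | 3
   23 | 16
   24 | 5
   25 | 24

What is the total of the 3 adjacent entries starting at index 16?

34

Elements at indices 16..18: 5, 18, 11
sum(5, 18, 11) = 34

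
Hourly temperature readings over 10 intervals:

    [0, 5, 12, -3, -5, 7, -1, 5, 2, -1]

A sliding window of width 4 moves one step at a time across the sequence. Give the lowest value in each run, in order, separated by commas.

-3, -5, -5, -5, -5, -1, -1

Sliding a size-4 window across the 10 values:
(0, 5, 12, -3) → min -3
(5, 12, -3, -5) → min -5
(12, -3, -5, 7) → min -5
(-3, -5, 7, -1) → min -5
(-5, 7, -1, 5) → min -5
(7, -1, 5, 2) → min -1
(-1, 5, 2, -1) → min -1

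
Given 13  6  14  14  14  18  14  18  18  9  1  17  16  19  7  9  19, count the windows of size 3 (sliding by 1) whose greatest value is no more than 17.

5

[13, 6, 14] → max 14  ≤ 17 ✓
[6, 14, 14] → max 14  ≤ 17 ✓
[14, 14, 14] → max 14  ≤ 17 ✓
[14, 14, 18] → max 18
[14, 18, 14] → max 18
[18, 14, 18] → max 18
[14, 18, 18] → max 18
[18, 18, 9] → max 18
[18, 9, 1] → max 18
[9, 1, 17] → max 17  ≤ 17 ✓
[1, 17, 16] → max 17  ≤ 17 ✓
[17, 16, 19] → max 19
[16, 19, 7] → max 19
[19, 7, 9] → max 19
[7, 9, 19] → max 19
5 windows satisfy the condition.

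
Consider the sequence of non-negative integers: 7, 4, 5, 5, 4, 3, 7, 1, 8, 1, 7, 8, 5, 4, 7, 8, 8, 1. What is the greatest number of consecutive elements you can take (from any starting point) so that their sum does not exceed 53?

11

[7] sum 7 len 1
[7, 4] sum 11 len 2
[7, 4, 5] sum 16 len 3
[7, 4, 5, 5] sum 21 len 4
[7, 4, 5, 5, 4] sum 25 len 5
[7, 4, 5, 5, 4, 3] sum 28 len 6
[7, 4, 5, 5, 4, 3, 7] sum 35 len 7
[7, 4, 5, 5, 4, 3, 7, 1] sum 36 len 8
[7, 4, 5, 5, 4, 3, 7, 1, 8] sum 44 len 9
[7, 4, 5, 5, 4, 3, 7, 1, 8, 1] sum 45 len 10
[7, 4, 5, 5, 4, 3, 7, 1, 8, 1, 7] sum 52 len 11
[4, 5, 5, 4, 3, 7, 1, 8, 1, 7, 8] sum 53 len 11
[5, 4, 3, 7, 1, 8, 1, 7, 8, 5] sum 49 len 10
[5, 4, 3, 7, 1, 8, 1, 7, 8, 5, 4] sum 53 len 11
[3, 7, 1, 8, 1, 7, 8, 5, 4, 7] sum 51 len 10
[1, 8, 1, 7, 8, 5, 4, 7, 8] sum 49 len 9
[1, 7, 8, 5, 4, 7, 8, 8] sum 48 len 8
[1, 7, 8, 5, 4, 7, 8, 8, 1] sum 49 len 9
Longest length seen: 11.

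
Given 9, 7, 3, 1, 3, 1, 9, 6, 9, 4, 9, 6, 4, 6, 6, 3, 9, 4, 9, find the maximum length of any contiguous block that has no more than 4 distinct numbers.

13

Extend right; when distinct count exceeds 4, shrink from the left:
[9] 1 distinct, len 1
[9, 7] 2 distinct, len 2
[9, 7, 3] 3 distinct, len 3
[9, 7, 3, 1] 4 distinct, len 4
[9, 7, 3, 1, 3] 4 distinct, len 5
[9, 7, 3, 1, 3, 1] 4 distinct, len 6
[9, 7, 3, 1, 3, 1, 9] 4 distinct, len 7
[3, 1, 3, 1, 9, 6] 4 distinct, len 6
[3, 1, 3, 1, 9, 6, 9] 4 distinct, len 7
[1, 9, 6, 9, 4] 4 distinct, len 5
[1, 9, 6, 9, 4, 9] 4 distinct, len 6
[1, 9, 6, 9, 4, 9, 6] 4 distinct, len 7
[1, 9, 6, 9, 4, 9, 6, 4] 4 distinct, len 8
[1, 9, 6, 9, 4, 9, 6, 4, 6] 4 distinct, len 9
[1, 9, 6, 9, 4, 9, 6, 4, 6, 6] 4 distinct, len 10
[9, 6, 9, 4, 9, 6, 4, 6, 6, 3] 4 distinct, len 10
[9, 6, 9, 4, 9, 6, 4, 6, 6, 3, 9] 4 distinct, len 11
[9, 6, 9, 4, 9, 6, 4, 6, 6, 3, 9, 4] 4 distinct, len 12
[9, 6, 9, 4, 9, 6, 4, 6, 6, 3, 9, 4, 9] 4 distinct, len 13
Longest length with ≤4 distinct: 13.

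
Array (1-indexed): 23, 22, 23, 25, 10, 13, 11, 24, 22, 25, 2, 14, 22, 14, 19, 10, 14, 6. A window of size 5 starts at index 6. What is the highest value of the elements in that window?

Elements at indices 6..10: 13, 11, 24, 22, 25
max(13, 11, 24, 22, 25) = 25

25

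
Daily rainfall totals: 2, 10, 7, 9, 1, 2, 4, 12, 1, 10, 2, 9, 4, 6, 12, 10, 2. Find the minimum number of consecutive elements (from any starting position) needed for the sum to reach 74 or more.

add 2: running sum 2 < 74
add 10: running sum 12 < 74
add 7: running sum 19 < 74
add 9: running sum 28 < 74
add 1: running sum 29 < 74
add 2: running sum 31 < 74
add 4: running sum 35 < 74
add 12: running sum 47 < 74
add 1: running sum 48 < 74
add 10: running sum 58 < 74
add 2: running sum 60 < 74
add 9: running sum 69 < 74
add 4: running sum 73 < 74
end 13: [10, 7, 9, 1, 2, 4, 12, 1, 10, 2, 9, 4, 6] sum 77, len 13
end 14: [7, 9, 1, 2, 4, 12, 1, 10, 2, 9, 4, 6, 12] sum 79, len 13
end 15: [9, 1, 2, 4, 12, 1, 10, 2, 9, 4, 6, 12, 10] sum 82, len 13
end 16: [2, 4, 12, 1, 10, 2, 9, 4, 6, 12, 10, 2] sum 74, len 12
Shortest qualifying length: 12.

12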